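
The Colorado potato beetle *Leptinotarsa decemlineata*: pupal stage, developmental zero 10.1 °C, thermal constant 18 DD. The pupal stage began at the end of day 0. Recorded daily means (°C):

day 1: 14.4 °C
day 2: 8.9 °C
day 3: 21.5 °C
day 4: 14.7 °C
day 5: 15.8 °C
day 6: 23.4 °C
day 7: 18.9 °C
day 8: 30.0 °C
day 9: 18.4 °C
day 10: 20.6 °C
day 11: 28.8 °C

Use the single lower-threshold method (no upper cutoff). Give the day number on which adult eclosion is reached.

day 4

Daily DD above 10.1 °C: 4.3, 0.0, 11.4, 4.6, 5.7, 13.3, 8.8, 19.9, 8.3, 10.5, 18.7.
Cumulative: 4.3, 4.3, 15.7, 20.3, 26.0, 39.3, 48.1, 68.0, 76.3, 86.8, 105.5.
The total first reaches 18 DD on day 4.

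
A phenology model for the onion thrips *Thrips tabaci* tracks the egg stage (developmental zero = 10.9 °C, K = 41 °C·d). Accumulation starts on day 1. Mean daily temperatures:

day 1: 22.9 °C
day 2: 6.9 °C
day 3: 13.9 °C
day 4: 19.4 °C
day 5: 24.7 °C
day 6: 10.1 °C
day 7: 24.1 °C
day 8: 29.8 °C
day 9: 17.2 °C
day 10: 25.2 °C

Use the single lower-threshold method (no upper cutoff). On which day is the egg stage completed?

day 7

Daily DD above 10.9 °C: 12.0, 0.0, 3.0, 8.5, 13.8, 0.0, 13.2, 18.9, 6.3, 14.3.
Cumulative: 12.0, 12.0, 15.0, 23.5, 37.3, 37.3, 50.5, 69.4, 75.7, 90.0.
The total first reaches 41 DD on day 7.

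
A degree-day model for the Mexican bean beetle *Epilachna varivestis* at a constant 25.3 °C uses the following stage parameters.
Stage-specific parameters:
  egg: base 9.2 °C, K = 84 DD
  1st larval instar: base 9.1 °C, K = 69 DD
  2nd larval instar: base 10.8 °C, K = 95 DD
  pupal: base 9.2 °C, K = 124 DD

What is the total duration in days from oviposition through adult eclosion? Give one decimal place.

23.7 days

egg: 84 / (25.3 − 9.2) = 84 / 16.1 = 5.217 d.
1st larval instar: 69 / (25.3 − 9.1) = 69 / 16.2 = 4.259 d.
2nd larval instar: 95 / (25.3 − 10.8) = 95 / 14.5 = 6.552 d.
pupal: 124 / (25.3 − 9.2) = 124 / 16.1 = 7.702 d.
Sum = 23.730 ≈ 23.7 days.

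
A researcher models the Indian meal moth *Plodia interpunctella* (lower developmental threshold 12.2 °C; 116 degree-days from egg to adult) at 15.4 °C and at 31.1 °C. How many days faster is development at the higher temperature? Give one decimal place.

30.1 days

At 15.4 °C: 116 / (15.4 − 12.2) = 116 / 3.2 = 36.250 d.
At 31.1 °C: 116 / (31.1 − 12.2) = 116 / 18.9 = 6.138 d.
Difference = |36.250 − 6.138| = 30.112 ≈ 30.1 days.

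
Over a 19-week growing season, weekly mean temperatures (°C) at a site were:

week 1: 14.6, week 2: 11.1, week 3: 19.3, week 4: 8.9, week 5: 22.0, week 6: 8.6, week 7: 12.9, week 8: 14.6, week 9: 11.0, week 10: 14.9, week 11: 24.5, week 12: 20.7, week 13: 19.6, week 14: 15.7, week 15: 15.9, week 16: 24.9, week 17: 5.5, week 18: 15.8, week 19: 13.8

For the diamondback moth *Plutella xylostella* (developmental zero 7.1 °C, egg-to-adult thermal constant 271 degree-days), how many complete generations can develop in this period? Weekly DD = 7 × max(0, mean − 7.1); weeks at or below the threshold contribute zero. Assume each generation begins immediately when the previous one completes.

Weekly DD (7 × max(0, T̄ − 7.1)): 52.5, 28.0, 85.4, 12.6, 104.3, 10.5, 40.6, 52.5, 27.3, 54.6, 121.8, 95.2, 87.5, 60.2, 61.6, 124.6, 0.0, 60.9, 46.9.
Season total = 1127.0 DD.
Complete generations = ⌊1127.0 / 271⌋ = 4.

4 generations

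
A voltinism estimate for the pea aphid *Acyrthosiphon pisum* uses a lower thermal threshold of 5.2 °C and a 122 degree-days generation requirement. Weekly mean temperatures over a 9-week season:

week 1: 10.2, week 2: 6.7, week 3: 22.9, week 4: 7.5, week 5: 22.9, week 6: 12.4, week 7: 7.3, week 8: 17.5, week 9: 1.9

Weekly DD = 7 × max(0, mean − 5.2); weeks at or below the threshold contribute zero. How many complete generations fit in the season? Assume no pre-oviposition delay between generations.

3 generations

Weekly DD (7 × max(0, T̄ − 5.2)): 35.0, 10.5, 123.9, 16.1, 123.9, 50.4, 14.7, 86.1, 0.0.
Season total = 460.6 DD.
Complete generations = ⌊460.6 / 122⌋ = 3.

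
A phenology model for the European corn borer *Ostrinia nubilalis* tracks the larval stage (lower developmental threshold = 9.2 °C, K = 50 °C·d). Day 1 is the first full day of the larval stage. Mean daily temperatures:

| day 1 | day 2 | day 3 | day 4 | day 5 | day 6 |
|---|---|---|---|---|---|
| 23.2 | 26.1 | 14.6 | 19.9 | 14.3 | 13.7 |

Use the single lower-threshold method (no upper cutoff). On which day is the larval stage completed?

day 5

Daily DD above 9.2 °C: 14.0, 16.9, 5.4, 10.7, 5.1, 4.5.
Cumulative: 14.0, 30.9, 36.3, 47.0, 52.1, 56.6.
The total first reaches 50 DD on day 5.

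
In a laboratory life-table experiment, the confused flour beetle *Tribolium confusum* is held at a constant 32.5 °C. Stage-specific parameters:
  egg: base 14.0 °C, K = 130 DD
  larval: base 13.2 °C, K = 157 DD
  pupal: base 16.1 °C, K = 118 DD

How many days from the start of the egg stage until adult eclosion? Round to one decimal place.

22.4 days

egg: 130 / (32.5 − 14.0) = 130 / 18.5 = 7.027 d.
larval: 157 / (32.5 − 13.2) = 157 / 19.3 = 8.135 d.
pupal: 118 / (32.5 − 16.1) = 118 / 16.4 = 7.195 d.
Sum = 22.357 ≈ 22.4 days.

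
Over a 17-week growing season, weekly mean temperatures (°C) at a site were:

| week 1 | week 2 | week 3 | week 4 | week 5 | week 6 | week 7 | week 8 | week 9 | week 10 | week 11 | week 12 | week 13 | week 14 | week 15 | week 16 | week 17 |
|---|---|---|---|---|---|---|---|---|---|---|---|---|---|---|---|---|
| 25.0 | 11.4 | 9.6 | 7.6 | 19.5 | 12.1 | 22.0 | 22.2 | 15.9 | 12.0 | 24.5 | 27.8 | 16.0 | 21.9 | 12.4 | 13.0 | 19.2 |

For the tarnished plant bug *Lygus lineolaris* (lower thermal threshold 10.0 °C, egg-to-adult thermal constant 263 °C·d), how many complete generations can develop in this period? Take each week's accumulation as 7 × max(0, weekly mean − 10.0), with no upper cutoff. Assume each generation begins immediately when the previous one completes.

3 generations

Weekly DD (7 × max(0, T̄ − 10.0)): 105.0, 9.8, 0.0, 0.0, 66.5, 14.7, 84.0, 85.4, 41.3, 14.0, 101.5, 124.6, 42.0, 83.3, 16.8, 21.0, 64.4.
Season total = 874.3 DD.
Complete generations = ⌊874.3 / 263⌋ = 3.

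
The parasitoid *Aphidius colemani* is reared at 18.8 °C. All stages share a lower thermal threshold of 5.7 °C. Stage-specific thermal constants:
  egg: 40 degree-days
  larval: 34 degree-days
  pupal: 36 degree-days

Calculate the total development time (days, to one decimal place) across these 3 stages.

Daily accumulation at 18.8 °C = 18.8 − 5.7 = 13.1 DD/day.
Total K = 40 + 34 + 36 = 110 DD.
Total duration = 110 / 13.1 = 8.397 ≈ 8.4 days.

8.4 days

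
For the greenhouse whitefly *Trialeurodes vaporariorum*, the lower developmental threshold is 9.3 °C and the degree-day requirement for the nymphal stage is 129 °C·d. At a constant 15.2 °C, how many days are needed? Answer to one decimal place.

21.9 days

Daily accumulation = 15.2 − 9.3 = 5.9 DD/day.
Duration = 129 / 5.9 = 21.864 ≈ 21.9 days.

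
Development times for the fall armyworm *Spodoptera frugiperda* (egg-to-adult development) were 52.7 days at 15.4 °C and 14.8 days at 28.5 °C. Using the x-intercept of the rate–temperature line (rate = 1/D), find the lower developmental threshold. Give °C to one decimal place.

10.3 °C

Equal thermal constants: D₁(T₁ − T_b) = D₂(T₂ − T_b).
52.7·(15.4 − T_b) = 14.8·(28.5 − T_b)
T_b = (52.7·15.4 − 14.8·28.5) / (52.7 − 14.8) = 389.78 / 37.9 = 10.284 °C ≈ 10.3 °C.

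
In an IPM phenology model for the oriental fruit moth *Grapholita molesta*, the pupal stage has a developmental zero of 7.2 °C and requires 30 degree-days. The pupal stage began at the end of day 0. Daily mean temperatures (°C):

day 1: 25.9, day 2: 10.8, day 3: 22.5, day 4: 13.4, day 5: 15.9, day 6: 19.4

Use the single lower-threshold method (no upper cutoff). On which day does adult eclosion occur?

Daily DD above 7.2 °C: 18.7, 3.6, 15.3, 6.2, 8.7, 12.2.
Cumulative: 18.7, 22.3, 37.6, 43.8, 52.5, 64.7.
The total first reaches 30 DD on day 3.

day 3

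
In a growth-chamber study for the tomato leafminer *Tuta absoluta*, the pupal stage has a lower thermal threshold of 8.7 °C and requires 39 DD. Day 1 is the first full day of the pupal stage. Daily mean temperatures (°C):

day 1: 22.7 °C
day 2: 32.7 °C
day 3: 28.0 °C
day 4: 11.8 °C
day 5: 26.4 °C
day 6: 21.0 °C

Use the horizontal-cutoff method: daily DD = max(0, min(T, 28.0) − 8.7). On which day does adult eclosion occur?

Daily DD above 8.7 °C (capped at 19.3): 14.0, 19.3, 19.3, 3.1, 17.7, 12.3.
Cumulative: 14.0, 33.3, 52.6, 55.7, 73.4, 85.7.
The total first reaches 39 DD on day 3.

day 3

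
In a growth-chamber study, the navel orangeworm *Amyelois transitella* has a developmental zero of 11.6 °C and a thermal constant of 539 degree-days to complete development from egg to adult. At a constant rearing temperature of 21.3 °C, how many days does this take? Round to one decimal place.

Daily accumulation = 21.3 − 11.6 = 9.7 DD/day.
Duration = 539 / 9.7 = 55.567 ≈ 55.6 days.

55.6 days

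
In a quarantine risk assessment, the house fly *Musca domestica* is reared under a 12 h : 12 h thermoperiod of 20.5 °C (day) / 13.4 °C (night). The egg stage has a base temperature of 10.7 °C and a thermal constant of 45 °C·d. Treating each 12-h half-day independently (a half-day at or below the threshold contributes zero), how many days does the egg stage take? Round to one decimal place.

Day half: max(0, 20.5 − 10.7) × 0.5 = 9.8 × 0.5 = 4.90 DD.
Night half: max(0, 13.4 − 10.7) × 0.5 = 2.7 × 0.5 = 1.35 DD.
Per 24 h: 6.25 DD/day.
Duration = 45 / 6.25 = 7.200 ≈ 7.2 days.

7.2 days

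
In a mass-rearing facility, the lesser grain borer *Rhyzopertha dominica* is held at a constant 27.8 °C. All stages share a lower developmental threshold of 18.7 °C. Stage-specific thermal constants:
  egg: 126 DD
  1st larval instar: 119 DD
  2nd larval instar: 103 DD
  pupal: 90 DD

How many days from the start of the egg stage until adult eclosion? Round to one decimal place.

Daily accumulation at 27.8 °C = 27.8 − 18.7 = 9.1 DD/day.
Total K = 126 + 119 + 103 + 90 = 438 DD.
Total duration = 438 / 9.1 = 48.132 ≈ 48.1 days.

48.1 days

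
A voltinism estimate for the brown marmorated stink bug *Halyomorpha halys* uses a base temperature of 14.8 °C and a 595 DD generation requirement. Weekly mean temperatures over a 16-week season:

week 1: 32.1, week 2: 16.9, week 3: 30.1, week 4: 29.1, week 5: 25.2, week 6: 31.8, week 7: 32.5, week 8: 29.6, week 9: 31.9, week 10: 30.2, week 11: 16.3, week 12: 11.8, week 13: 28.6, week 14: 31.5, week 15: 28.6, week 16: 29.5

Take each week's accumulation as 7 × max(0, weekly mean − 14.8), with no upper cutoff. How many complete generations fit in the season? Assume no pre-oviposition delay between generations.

Weekly DD (7 × max(0, T̄ − 14.8)): 121.1, 14.7, 107.1, 100.1, 72.8, 119.0, 123.9, 103.6, 119.7, 107.8, 10.5, 0.0, 96.6, 116.9, 96.6, 102.9.
Season total = 1413.3 DD.
Complete generations = ⌊1413.3 / 595⌋ = 2.

2 generations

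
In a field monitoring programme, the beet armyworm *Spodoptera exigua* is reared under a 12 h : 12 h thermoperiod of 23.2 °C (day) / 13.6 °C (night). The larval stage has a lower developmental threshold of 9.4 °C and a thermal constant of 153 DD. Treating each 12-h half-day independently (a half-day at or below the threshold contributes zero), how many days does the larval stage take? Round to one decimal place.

Day half: max(0, 23.2 − 9.4) × 0.5 = 13.8 × 0.5 = 6.90 DD.
Night half: max(0, 13.6 − 9.4) × 0.5 = 4.2 × 0.5 = 2.10 DD.
Per 24 h: 9.00 DD/day.
Duration = 153 / 9.00 = 17.000 ≈ 17.0 days.

17.0 days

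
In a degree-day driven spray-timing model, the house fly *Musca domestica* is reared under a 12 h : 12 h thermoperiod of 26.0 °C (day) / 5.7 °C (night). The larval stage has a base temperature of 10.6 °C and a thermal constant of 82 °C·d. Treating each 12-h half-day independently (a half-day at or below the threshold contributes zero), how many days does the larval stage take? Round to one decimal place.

Day half: max(0, 26.0 − 10.6) × 0.5 = 15.4 × 0.5 = 7.70 DD.
Night half: max(0, 5.7 − 10.6) × 0.5 = 0.0 × 0.5 = 0.00 DD.
Per 24 h: 7.70 DD/day.
Duration = 82 / 7.70 = 10.649 ≈ 10.6 days.

10.6 days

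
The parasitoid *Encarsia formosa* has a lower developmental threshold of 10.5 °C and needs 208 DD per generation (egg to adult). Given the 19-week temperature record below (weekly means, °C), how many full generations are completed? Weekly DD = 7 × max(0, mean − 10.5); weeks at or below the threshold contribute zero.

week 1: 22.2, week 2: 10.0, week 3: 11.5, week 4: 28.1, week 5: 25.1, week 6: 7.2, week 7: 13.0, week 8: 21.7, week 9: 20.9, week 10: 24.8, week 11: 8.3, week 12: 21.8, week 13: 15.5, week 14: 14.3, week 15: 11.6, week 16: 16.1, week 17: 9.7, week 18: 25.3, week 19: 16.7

Weekly DD (7 × max(0, T̄ − 10.5)): 81.9, 0.0, 7.0, 123.2, 102.2, 0.0, 17.5, 78.4, 72.8, 100.1, 0.0, 79.1, 35.0, 26.6, 7.7, 39.2, 0.0, 103.6, 43.4.
Season total = 917.7 DD.
Complete generations = ⌊917.7 / 208⌋ = 4.

4 generations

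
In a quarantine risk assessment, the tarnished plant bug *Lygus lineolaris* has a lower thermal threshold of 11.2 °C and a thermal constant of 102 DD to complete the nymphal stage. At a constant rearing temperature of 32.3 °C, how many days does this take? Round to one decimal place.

4.8 days

Daily accumulation = 32.3 − 11.2 = 21.1 DD/day.
Duration = 102 / 21.1 = 4.834 ≈ 4.8 days.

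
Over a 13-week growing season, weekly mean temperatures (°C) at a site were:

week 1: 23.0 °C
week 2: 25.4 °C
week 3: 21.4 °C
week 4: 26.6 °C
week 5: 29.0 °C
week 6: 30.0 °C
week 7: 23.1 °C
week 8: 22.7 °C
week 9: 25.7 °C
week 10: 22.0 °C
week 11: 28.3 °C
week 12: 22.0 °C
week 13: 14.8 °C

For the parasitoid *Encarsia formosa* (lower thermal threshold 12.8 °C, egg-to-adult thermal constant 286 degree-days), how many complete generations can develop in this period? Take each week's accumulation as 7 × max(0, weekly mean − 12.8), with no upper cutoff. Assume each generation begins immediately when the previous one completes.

3 generations

Weekly DD (7 × max(0, T̄ − 12.8)): 71.4, 88.2, 60.2, 96.6, 113.4, 120.4, 72.1, 69.3, 90.3, 64.4, 108.5, 64.4, 14.0.
Season total = 1033.2 DD.
Complete generations = ⌊1033.2 / 286⌋ = 3.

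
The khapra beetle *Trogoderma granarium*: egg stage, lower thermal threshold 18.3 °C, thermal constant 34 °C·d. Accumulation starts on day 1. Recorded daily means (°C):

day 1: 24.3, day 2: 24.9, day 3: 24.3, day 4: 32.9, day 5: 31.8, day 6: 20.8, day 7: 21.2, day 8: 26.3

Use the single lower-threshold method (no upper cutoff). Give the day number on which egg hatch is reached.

Daily DD above 18.3 °C: 6.0, 6.6, 6.0, 14.6, 13.5, 2.5, 2.9, 8.0.
Cumulative: 6.0, 12.6, 18.6, 33.2, 46.7, 49.2, 52.1, 60.1.
The total first reaches 34 DD on day 5.

day 5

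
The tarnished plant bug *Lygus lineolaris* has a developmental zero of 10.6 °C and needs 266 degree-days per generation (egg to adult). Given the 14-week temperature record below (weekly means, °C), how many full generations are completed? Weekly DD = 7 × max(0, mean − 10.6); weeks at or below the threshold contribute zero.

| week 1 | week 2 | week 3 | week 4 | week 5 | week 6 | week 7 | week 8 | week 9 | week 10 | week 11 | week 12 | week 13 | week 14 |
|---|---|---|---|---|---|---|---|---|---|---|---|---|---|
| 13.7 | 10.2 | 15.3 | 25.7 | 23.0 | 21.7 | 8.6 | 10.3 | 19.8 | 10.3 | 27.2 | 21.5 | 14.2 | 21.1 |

2 generations

Weekly DD (7 × max(0, T̄ − 10.6)): 21.7, 0.0, 32.9, 105.7, 86.8, 77.7, 0.0, 0.0, 64.4, 0.0, 116.2, 76.3, 25.2, 73.5.
Season total = 680.4 DD.
Complete generations = ⌊680.4 / 266⌋ = 2.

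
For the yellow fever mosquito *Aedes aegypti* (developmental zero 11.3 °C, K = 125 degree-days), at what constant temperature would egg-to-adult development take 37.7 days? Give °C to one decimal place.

Required daily accumulation = 125 / 37.7 = 3.316 DD/day.
T = T_base + 3.316 = 11.3 + 3.316 = 14.616 ≈ 14.6 °C.

14.6 °C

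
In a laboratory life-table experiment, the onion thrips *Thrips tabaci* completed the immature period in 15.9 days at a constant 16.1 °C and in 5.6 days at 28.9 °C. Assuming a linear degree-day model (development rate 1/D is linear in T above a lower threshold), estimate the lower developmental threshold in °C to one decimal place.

9.1 °C

Under the model K = D·(T − T_b), so D₁·(T₁ − T_b) = D₂·(T₂ − T_b).
15.9·(16.1 − T_b) = 5.6·(28.9 − T_b)
T_b = (15.9·16.1 − 5.6·28.9) / (15.9 − 5.6) = 94.15 / 10.3 = 9.141 °C ≈ 9.1 °C.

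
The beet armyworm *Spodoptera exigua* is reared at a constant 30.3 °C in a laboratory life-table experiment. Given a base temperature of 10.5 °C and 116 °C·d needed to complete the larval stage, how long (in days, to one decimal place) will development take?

Daily accumulation = 30.3 − 10.5 = 19.8 DD/day.
Duration = 116 / 19.8 = 5.859 ≈ 5.9 days.

5.9 days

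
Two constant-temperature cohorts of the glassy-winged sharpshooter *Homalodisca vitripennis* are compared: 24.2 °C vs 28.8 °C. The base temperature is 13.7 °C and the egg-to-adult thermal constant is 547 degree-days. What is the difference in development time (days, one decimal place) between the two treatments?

At 24.2 °C: 547 / (24.2 − 13.7) = 547 / 10.5 = 52.095 d.
At 28.8 °C: 547 / (28.8 − 13.7) = 547 / 15.1 = 36.225 d.
Difference = |52.095 − 36.225| = 15.870 ≈ 15.9 days.

15.9 days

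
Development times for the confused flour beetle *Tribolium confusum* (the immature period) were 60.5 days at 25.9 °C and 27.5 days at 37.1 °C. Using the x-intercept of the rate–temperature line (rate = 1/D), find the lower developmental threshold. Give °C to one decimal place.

16.6 °C

Equal thermal constants: D₁(T₁ − T_b) = D₂(T₂ − T_b).
60.5·(25.9 − T_b) = 27.5·(37.1 − T_b)
T_b = (60.5·25.9 − 27.5·37.1) / (60.5 − 27.5) = 546.70 / 33.0 = 16.567 °C ≈ 16.6 °C.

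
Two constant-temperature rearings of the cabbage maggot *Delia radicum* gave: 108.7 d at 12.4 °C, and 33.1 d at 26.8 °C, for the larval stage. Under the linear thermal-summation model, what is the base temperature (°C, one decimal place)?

6.1 °C

Equal thermal constants: D₁(T₁ − T_b) = D₂(T₂ − T_b).
108.7·(12.4 − T_b) = 33.1·(26.8 − T_b)
T_b = (108.7·12.4 − 33.1·26.8) / (108.7 − 33.1) = 460.80 / 75.6 = 6.095 °C ≈ 6.1 °C.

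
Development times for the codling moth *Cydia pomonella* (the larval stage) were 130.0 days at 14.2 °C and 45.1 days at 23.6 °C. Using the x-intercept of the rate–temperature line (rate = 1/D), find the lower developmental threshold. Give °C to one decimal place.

9.2 °C

Under the model K = D·(T − T_b), so D₁·(T₁ − T_b) = D₂·(T₂ − T_b).
130.0·(14.2 − T_b) = 45.1·(23.6 − T_b)
T_b = (130.0·14.2 − 45.1·23.6) / (130.0 − 45.1) = 781.64 / 84.9 = 9.207 °C ≈ 9.2 °C.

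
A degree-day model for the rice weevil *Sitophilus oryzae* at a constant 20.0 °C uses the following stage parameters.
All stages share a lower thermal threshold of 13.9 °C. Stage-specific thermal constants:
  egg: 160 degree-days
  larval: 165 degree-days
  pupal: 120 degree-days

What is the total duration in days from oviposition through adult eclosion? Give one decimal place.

Daily accumulation at 20.0 °C = 20.0 − 13.9 = 6.1 DD/day.
Total K = 160 + 165 + 120 = 445 DD.
Total duration = 445 / 6.1 = 72.951 ≈ 73.0 days.

73.0 days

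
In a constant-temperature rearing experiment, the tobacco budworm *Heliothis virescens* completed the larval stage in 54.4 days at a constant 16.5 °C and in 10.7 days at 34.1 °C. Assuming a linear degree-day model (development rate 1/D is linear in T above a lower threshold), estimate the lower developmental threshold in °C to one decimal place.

12.2 °C

Under the model K = D·(T − T_b), so D₁·(T₁ − T_b) = D₂·(T₂ − T_b).
54.4·(16.5 − T_b) = 10.7·(34.1 − T_b)
T_b = (54.4·16.5 − 10.7·34.1) / (54.4 − 10.7) = 532.73 / 43.7 = 12.191 °C ≈ 12.2 °C.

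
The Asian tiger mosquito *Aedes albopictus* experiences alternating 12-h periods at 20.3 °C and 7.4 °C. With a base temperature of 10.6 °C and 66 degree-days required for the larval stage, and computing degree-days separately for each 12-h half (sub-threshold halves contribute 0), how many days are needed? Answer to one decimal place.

13.6 days

Day half: max(0, 20.3 − 10.6) × 0.5 = 9.7 × 0.5 = 4.85 DD.
Night half: max(0, 7.4 − 10.6) × 0.5 = 0.0 × 0.5 = 0.00 DD.
Per 24 h: 4.85 DD/day.
Duration = 66 / 4.85 = 13.608 ≈ 13.6 days.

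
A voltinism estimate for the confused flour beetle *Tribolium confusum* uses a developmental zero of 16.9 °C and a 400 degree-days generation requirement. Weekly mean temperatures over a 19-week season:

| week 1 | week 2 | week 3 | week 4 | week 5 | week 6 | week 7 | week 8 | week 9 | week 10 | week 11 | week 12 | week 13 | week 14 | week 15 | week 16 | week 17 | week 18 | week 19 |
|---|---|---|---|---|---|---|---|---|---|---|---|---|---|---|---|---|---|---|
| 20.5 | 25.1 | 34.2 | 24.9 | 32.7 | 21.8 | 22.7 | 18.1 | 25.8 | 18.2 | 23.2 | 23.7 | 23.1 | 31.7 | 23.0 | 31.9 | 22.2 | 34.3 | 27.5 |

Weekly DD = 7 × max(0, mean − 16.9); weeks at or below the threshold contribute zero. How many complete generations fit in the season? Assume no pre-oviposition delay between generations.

Weekly DD (7 × max(0, T̄ − 16.9)): 25.2, 57.4, 121.1, 56.0, 110.6, 34.3, 40.6, 8.4, 62.3, 9.1, 44.1, 47.6, 43.4, 103.6, 42.7, 105.0, 37.1, 121.8, 74.2.
Season total = 1144.5 DD.
Complete generations = ⌊1144.5 / 400⌋ = 2.

2 generations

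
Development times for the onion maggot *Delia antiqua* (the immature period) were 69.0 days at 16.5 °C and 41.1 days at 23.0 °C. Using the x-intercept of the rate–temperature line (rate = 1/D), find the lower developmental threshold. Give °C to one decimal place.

Linear rate model ⇒ the product D·(T − T_b) is constant across temperatures.
69.0·(16.5 − T_b) = 41.1·(23.0 − T_b)
T_b = (69.0·16.5 − 41.1·23.0) / (69.0 − 41.1) = 193.20 / 27.9 = 6.925 °C ≈ 6.9 °C.

6.9 °C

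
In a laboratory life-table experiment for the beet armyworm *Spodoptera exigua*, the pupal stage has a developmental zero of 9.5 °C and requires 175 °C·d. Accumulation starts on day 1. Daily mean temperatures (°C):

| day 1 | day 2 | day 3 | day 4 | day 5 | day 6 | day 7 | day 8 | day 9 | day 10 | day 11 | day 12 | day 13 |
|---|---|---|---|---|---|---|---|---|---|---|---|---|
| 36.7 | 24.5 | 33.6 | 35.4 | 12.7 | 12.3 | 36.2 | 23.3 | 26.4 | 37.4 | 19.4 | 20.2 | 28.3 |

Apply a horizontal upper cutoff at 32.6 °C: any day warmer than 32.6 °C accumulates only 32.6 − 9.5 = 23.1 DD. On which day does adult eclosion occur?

Daily DD above 9.5 °C (capped at 23.1): 23.1, 15.0, 23.1, 23.1, 3.2, 2.8, 23.1, 13.8, 16.9, 23.1, 9.9, 10.7, 18.8.
Cumulative: 23.1, 38.1, 61.2, 84.3, 87.5, 90.3, 113.4, 127.2, 144.1, 167.2, 177.1, 187.8, 206.6.
The total first reaches 175 DD on day 11.

day 11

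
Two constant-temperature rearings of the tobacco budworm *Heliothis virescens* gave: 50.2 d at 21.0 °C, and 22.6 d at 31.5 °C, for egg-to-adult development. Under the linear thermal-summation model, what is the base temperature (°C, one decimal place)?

Equal thermal constants: D₁(T₁ − T_b) = D₂(T₂ − T_b).
50.2·(21.0 − T_b) = 22.6·(31.5 − T_b)
T_b = (50.2·21.0 − 22.6·31.5) / (50.2 − 22.6) = 342.30 / 27.6 = 12.402 °C ≈ 12.4 °C.

12.4 °C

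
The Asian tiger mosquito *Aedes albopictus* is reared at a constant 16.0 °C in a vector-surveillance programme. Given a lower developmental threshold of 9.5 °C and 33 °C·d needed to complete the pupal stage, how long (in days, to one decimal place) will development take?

5.1 days

Daily accumulation = 16.0 − 9.5 = 6.5 DD/day.
Duration = 33 / 6.5 = 5.077 ≈ 5.1 days.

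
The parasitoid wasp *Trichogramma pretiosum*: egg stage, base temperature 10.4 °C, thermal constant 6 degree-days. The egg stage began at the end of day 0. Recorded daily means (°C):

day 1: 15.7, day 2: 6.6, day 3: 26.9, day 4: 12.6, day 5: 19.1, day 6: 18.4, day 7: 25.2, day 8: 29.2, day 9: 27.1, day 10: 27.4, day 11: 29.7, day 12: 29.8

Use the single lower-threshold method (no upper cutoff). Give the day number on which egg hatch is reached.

Daily DD above 10.4 °C: 5.3, 0.0, 16.5, 2.2, 8.7, 8.0, 14.8, 18.8, 16.7, 17.0, 19.3, 19.4.
Cumulative: 5.3, 5.3, 21.8, 24.0, 32.7, 40.7, 55.5, 74.3, 91.0, 108.0, 127.3, 146.7.
The total first reaches 6 DD on day 3.

day 3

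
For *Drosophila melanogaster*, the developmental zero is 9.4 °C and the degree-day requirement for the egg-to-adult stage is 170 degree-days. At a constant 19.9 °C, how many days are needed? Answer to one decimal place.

16.2 days

Daily accumulation = 19.9 − 9.4 = 10.5 DD/day.
Duration = 170 / 10.5 = 16.190 ≈ 16.2 days.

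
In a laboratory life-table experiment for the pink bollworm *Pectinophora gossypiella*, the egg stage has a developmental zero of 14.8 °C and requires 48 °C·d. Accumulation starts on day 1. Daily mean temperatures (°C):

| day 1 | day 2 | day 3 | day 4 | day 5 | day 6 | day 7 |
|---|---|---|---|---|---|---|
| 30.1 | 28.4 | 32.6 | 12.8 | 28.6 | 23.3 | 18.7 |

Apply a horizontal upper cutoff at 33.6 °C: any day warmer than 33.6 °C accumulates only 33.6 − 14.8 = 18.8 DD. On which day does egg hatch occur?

Daily DD above 14.8 °C (capped at 18.8): 15.3, 13.6, 17.8, 0.0, 13.8, 8.5, 3.9.
Cumulative: 15.3, 28.9, 46.7, 46.7, 60.5, 69.0, 72.9.
The total first reaches 48 DD on day 5.

day 5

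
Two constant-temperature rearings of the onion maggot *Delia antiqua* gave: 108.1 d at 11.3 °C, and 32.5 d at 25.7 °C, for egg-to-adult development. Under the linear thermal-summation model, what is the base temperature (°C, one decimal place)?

5.1 °C

Linear rate model ⇒ the product D·(T − T_b) is constant across temperatures.
108.1·(11.3 − T_b) = 32.5·(25.7 − T_b)
T_b = (108.1·11.3 − 32.5·25.7) / (108.1 − 32.5) = 386.28 / 75.6 = 5.110 °C ≈ 5.1 °C.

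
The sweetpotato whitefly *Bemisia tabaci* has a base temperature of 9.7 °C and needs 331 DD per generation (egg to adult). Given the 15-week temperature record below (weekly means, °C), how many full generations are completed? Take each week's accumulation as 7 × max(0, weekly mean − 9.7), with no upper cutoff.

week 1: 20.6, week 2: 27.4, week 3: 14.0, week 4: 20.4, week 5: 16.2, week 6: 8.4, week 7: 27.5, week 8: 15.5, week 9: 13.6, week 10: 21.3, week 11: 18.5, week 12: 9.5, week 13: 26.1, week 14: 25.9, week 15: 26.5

3 generations

Weekly DD (7 × max(0, T̄ − 9.7)): 76.3, 123.9, 30.1, 74.9, 45.5, 0.0, 124.6, 40.6, 27.3, 81.2, 61.6, 0.0, 114.8, 113.4, 117.6.
Season total = 1031.8 DD.
Complete generations = ⌊1031.8 / 331⌋ = 3.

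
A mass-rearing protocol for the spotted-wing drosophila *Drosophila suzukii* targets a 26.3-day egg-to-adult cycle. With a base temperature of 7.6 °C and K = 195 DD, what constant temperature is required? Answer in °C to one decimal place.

Required daily accumulation = 195 / 26.3 = 7.414 DD/day.
T = T_base + 7.414 = 7.6 + 7.414 = 15.014 ≈ 15.0 °C.

15.0 °C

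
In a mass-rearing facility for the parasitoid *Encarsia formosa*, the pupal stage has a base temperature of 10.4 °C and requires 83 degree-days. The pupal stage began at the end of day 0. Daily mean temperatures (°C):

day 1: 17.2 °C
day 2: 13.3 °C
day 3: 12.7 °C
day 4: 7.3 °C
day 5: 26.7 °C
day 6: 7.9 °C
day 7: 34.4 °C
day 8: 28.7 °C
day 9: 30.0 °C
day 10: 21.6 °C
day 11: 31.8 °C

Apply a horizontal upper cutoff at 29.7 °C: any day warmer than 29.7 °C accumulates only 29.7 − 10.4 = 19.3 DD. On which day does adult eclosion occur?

Daily DD above 10.4 °C (capped at 19.3): 6.8, 2.9, 2.3, 0.0, 16.3, 0.0, 19.3, 18.3, 19.3, 11.2, 19.3.
Cumulative: 6.8, 9.7, 12.0, 12.0, 28.3, 28.3, 47.6, 65.9, 85.2, 96.4, 115.7.
The total first reaches 83 DD on day 9.

day 9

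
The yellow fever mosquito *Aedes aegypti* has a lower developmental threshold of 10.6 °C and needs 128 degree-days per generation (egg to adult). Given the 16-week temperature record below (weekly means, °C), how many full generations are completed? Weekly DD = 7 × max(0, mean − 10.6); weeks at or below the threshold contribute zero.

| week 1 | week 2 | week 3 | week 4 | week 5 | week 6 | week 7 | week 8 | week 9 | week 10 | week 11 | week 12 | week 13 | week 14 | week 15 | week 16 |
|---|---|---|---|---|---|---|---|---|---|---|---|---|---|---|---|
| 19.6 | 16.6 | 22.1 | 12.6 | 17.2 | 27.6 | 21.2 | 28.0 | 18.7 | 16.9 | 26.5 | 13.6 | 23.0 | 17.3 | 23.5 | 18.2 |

Weekly DD (7 × max(0, T̄ − 10.6)): 63.0, 42.0, 80.5, 14.0, 46.2, 119.0, 74.2, 121.8, 56.7, 44.1, 111.3, 21.0, 86.8, 46.9, 90.3, 53.2.
Season total = 1071.0 DD.
Complete generations = ⌊1071.0 / 128⌋ = 8.

8 generations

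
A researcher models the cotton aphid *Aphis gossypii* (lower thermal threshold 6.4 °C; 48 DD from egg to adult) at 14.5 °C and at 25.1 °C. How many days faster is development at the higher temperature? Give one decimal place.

At 14.5 °C: 48 / (14.5 − 6.4) = 48 / 8.1 = 5.926 d.
At 25.1 °C: 48 / (25.1 − 6.4) = 48 / 18.7 = 2.567 d.
Difference = |5.926 − 2.567| = 3.359 ≈ 3.4 days.

3.4 days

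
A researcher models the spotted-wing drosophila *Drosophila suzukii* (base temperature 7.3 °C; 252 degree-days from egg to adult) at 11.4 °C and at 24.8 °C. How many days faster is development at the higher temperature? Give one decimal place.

47.1 days

At 11.4 °C: 252 / (11.4 − 7.3) = 252 / 4.1 = 61.463 d.
At 24.8 °C: 252 / (24.8 − 7.3) = 252 / 17.5 = 14.400 d.
Difference = |61.463 − 14.400| = 47.063 ≈ 47.1 days.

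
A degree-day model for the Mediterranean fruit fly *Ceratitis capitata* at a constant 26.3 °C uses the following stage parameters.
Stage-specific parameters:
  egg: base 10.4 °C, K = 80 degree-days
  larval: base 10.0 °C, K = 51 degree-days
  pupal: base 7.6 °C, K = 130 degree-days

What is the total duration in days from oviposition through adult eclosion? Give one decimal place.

15.1 days

egg: 80 / (26.3 − 10.4) = 80 / 15.9 = 5.031 d.
larval: 51 / (26.3 − 10.0) = 51 / 16.3 = 3.129 d.
pupal: 130 / (26.3 − 7.6) = 130 / 18.7 = 6.952 d.
Sum = 15.112 ≈ 15.1 days.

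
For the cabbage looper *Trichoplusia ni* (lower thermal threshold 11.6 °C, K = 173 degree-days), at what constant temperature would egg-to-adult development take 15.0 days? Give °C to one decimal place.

23.1 °C

Required daily accumulation = 173 / 15.0 = 11.533 DD/day.
T = T_base + 11.533 = 11.6 + 11.533 = 23.133 ≈ 23.1 °C.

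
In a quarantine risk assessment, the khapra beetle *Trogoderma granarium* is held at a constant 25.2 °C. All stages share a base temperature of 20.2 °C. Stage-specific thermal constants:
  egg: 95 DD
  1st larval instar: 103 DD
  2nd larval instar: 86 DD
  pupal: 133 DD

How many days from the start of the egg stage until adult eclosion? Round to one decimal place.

83.4 days

Daily accumulation at 25.2 °C = 25.2 − 20.2 = 5.0 DD/day.
Total K = 95 + 103 + 86 + 133 = 417 DD.
Total duration = 417 / 5.0 = 83.400 ≈ 83.4 days.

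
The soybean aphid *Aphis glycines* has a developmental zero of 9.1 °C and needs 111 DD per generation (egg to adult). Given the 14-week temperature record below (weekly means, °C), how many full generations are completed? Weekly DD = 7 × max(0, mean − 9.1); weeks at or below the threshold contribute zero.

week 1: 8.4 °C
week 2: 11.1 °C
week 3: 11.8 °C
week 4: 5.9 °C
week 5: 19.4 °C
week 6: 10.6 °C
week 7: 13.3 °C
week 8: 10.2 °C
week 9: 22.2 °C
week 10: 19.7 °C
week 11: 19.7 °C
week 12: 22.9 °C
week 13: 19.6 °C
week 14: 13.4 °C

5 generations

Weekly DD (7 × max(0, T̄ − 9.1)): 0.0, 14.0, 18.9, 0.0, 72.1, 10.5, 29.4, 7.7, 91.7, 74.2, 74.2, 96.6, 73.5, 30.1.
Season total = 592.9 DD.
Complete generations = ⌊592.9 / 111⌋ = 5.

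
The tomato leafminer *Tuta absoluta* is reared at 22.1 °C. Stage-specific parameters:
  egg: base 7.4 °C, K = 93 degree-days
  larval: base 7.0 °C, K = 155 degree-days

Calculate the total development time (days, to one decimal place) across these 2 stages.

16.6 days

egg: 93 / (22.1 − 7.4) = 93 / 14.7 = 6.327 d.
larval: 155 / (22.1 − 7.0) = 155 / 15.1 = 10.265 d.
Sum = 16.591 ≈ 16.6 days.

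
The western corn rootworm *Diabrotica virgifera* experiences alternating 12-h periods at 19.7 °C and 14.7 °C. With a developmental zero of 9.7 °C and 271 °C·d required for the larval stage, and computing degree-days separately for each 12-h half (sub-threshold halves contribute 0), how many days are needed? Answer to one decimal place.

36.1 days

Day half: max(0, 19.7 − 9.7) × 0.5 = 10.0 × 0.5 = 5.00 DD.
Night half: max(0, 14.7 − 9.7) × 0.5 = 5.0 × 0.5 = 2.50 DD.
Per 24 h: 7.50 DD/day.
Duration = 271 / 7.50 = 36.133 ≈ 36.1 days.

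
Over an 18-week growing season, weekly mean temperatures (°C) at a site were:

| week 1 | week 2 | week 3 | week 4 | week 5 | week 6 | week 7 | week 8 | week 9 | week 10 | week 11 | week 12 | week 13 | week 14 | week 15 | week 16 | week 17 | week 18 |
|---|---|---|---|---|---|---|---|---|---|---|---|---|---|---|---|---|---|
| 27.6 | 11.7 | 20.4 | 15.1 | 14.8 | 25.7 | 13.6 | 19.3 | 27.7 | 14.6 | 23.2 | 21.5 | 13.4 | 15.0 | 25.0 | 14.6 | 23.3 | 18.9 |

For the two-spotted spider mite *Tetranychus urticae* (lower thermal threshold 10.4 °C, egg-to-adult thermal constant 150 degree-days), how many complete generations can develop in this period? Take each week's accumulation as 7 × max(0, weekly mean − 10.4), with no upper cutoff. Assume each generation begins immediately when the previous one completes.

Weekly DD (7 × max(0, T̄ − 10.4)): 120.4, 9.1, 70.0, 32.9, 30.8, 107.1, 22.4, 62.3, 121.1, 29.4, 89.6, 77.7, 21.0, 32.2, 102.2, 29.4, 90.3, 59.5.
Season total = 1107.4 DD.
Complete generations = ⌊1107.4 / 150⌋ = 7.

7 generations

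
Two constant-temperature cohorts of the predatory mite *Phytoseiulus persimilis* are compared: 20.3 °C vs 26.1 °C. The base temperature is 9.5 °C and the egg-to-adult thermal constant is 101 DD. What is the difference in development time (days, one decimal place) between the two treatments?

3.3 days

At 20.3 °C: 101 / (20.3 − 9.5) = 101 / 10.8 = 9.352 d.
At 26.1 °C: 101 / (26.1 − 9.5) = 101 / 16.6 = 6.084 d.
Difference = |9.352 − 6.084| = 3.268 ≈ 3.3 days.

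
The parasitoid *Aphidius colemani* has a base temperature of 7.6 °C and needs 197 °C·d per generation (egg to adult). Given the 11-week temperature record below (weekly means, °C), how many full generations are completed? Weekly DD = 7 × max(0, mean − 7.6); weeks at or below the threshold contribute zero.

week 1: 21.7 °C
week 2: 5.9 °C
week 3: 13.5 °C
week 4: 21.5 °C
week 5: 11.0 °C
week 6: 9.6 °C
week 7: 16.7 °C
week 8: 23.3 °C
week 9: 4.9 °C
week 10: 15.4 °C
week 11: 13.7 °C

Weekly DD (7 × max(0, T̄ − 7.6)): 98.7, 0.0, 41.3, 97.3, 23.8, 14.0, 63.7, 109.9, 0.0, 54.6, 42.7.
Season total = 546.0 DD.
Complete generations = ⌊546.0 / 197⌋ = 2.

2 generations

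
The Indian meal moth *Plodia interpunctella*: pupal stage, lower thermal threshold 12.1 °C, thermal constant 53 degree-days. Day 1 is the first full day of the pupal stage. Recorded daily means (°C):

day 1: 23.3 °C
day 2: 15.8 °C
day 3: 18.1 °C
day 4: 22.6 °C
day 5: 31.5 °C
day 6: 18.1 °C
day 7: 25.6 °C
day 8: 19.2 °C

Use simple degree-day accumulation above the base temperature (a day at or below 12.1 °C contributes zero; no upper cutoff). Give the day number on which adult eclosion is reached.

Daily DD above 12.1 °C: 11.2, 3.7, 6.0, 10.5, 19.4, 6.0, 13.5, 7.1.
Cumulative: 11.2, 14.9, 20.9, 31.4, 50.8, 56.8, 70.3, 77.4.
The total first reaches 53 DD on day 6.

day 6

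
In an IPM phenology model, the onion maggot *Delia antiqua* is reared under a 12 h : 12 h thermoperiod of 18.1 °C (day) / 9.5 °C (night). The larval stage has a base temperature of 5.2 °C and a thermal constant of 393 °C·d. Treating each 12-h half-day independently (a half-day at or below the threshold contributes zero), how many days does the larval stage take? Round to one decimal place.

Day half: max(0, 18.1 − 5.2) × 0.5 = 12.9 × 0.5 = 6.45 DD.
Night half: max(0, 9.5 − 5.2) × 0.5 = 4.3 × 0.5 = 2.15 DD.
Per 24 h: 8.60 DD/day.
Duration = 393 / 8.60 = 45.698 ≈ 45.7 days.

45.7 days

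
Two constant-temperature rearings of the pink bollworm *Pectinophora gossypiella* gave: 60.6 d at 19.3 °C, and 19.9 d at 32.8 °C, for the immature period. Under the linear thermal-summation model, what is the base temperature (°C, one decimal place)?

12.7 °C

Equal thermal constants: D₁(T₁ − T_b) = D₂(T₂ − T_b).
60.6·(19.3 − T_b) = 19.9·(32.8 − T_b)
T_b = (60.6·19.3 − 19.9·32.8) / (60.6 − 19.9) = 516.86 / 40.7 = 12.699 °C ≈ 12.7 °C.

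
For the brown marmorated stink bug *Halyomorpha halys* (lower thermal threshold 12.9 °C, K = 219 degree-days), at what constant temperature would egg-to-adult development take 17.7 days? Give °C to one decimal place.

Required daily accumulation = 219 / 17.7 = 12.373 DD/day.
T = T_base + 12.373 = 12.9 + 12.373 = 25.273 ≈ 25.3 °C.

25.3 °C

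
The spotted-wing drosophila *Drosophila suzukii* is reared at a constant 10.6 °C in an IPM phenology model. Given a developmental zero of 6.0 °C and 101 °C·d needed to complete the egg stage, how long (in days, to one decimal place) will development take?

22.0 days

Daily accumulation = 10.6 − 6.0 = 4.6 DD/day.
Duration = 101 / 4.6 = 21.957 ≈ 22.0 days.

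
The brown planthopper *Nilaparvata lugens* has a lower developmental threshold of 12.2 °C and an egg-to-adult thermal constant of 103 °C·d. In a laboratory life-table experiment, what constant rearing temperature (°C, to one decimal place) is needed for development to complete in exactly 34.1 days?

Required daily accumulation = 103 / 34.1 = 3.021 DD/day.
T = T_base + 3.021 = 12.2 + 3.021 = 15.221 ≈ 15.2 °C.

15.2 °C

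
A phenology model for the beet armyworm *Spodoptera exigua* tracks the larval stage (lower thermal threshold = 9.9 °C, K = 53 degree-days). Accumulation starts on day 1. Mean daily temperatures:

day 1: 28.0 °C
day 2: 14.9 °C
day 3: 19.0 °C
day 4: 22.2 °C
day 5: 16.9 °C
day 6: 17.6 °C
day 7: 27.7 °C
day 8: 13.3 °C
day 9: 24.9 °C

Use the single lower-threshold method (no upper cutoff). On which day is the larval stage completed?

Daily DD above 9.9 °C: 18.1, 5.0, 9.1, 12.3, 7.0, 7.7, 17.8, 3.4, 15.0.
Cumulative: 18.1, 23.1, 32.2, 44.5, 51.5, 59.2, 77.0, 80.4, 95.4.
The total first reaches 53 DD on day 6.

day 6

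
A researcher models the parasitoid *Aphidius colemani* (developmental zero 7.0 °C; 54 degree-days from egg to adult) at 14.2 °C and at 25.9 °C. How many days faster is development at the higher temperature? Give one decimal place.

At 14.2 °C: 54 / (14.2 − 7.0) = 54 / 7.2 = 7.500 d.
At 25.9 °C: 54 / (25.9 − 7.0) = 54 / 18.9 = 2.857 d.
Difference = |7.500 − 2.857| = 4.643 ≈ 4.6 days.

4.6 days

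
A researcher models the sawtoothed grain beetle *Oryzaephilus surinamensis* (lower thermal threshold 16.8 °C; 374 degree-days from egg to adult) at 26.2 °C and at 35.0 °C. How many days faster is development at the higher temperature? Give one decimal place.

19.2 days

At 26.2 °C: 374 / (26.2 − 16.8) = 374 / 9.4 = 39.787 d.
At 35.0 °C: 374 / (35.0 − 16.8) = 374 / 18.2 = 20.549 d.
Difference = |39.787 − 20.549| = 19.238 ≈ 19.2 days.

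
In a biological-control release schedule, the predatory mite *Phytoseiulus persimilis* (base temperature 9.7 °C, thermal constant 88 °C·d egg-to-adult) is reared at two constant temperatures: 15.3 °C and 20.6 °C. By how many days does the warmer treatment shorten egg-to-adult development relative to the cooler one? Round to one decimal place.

At 15.3 °C: 88 / (15.3 − 9.7) = 88 / 5.6 = 15.714 d.
At 20.6 °C: 88 / (20.6 − 9.7) = 88 / 10.9 = 8.073 d.
Difference = |15.714 − 8.073| = 7.641 ≈ 7.6 days.

7.6 days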